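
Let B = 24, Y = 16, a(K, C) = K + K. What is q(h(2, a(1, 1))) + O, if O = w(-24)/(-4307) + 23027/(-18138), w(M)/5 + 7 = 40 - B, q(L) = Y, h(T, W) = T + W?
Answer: 1149932357/78120366 ≈ 14.720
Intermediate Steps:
a(K, C) = 2*K
q(L) = 16
w(M) = 45 (w(M) = -35 + 5*(40 - 1*24) = -35 + 5*(40 - 24) = -35 + 5*16 = -35 + 80 = 45)
O = -99993499/78120366 (O = 45/(-4307) + 23027/(-18138) = 45*(-1/4307) + 23027*(-1/18138) = -45/4307 - 23027/18138 = -99993499/78120366 ≈ -1.2800)
q(h(2, a(1, 1))) + O = 16 - 99993499/78120366 = 1149932357/78120366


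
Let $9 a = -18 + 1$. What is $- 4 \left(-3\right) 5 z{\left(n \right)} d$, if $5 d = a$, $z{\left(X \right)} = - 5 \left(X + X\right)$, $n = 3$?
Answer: $680$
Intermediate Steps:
$a = - \frac{17}{9}$ ($a = \frac{-18 + 1}{9} = \frac{1}{9} \left(-17\right) = - \frac{17}{9} \approx -1.8889$)
$z{\left(X \right)} = - 10 X$ ($z{\left(X \right)} = - 5 \cdot 2 X = - 10 X$)
$d = - \frac{17}{45}$ ($d = \frac{1}{5} \left(- \frac{17}{9}\right) = - \frac{17}{45} \approx -0.37778$)
$- 4 \left(-3\right) 5 z{\left(n \right)} d = - 4 \left(-3\right) 5 \left(\left(-10\right) 3\right) \left(- \frac{17}{45}\right) = - 4 \left(\left(-15\right) \left(-30\right)\right) \left(- \frac{17}{45}\right) = \left(-4\right) 450 \left(- \frac{17}{45}\right) = \left(-1800\right) \left(- \frac{17}{45}\right) = 680$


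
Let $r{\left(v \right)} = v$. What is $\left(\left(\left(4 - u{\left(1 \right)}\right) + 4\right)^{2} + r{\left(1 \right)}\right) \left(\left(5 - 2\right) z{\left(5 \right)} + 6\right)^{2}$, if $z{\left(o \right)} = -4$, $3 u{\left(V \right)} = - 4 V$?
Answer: $3172$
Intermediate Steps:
$u{\left(V \right)} = - \frac{4 V}{3}$ ($u{\left(V \right)} = \frac{\left(-4\right) V}{3} = - \frac{4 V}{3}$)
$\left(\left(\left(4 - u{\left(1 \right)}\right) + 4\right)^{2} + r{\left(1 \right)}\right) \left(\left(5 - 2\right) z{\left(5 \right)} + 6\right)^{2} = \left(\left(\left(4 - \left(- \frac{4}{3}\right) 1\right) + 4\right)^{2} + 1\right) \left(\left(5 - 2\right) \left(-4\right) + 6\right)^{2} = \left(\left(\left(4 - - \frac{4}{3}\right) + 4\right)^{2} + 1\right) \left(3 \left(-4\right) + 6\right)^{2} = \left(\left(\left(4 + \frac{4}{3}\right) + 4\right)^{2} + 1\right) \left(-12 + 6\right)^{2} = \left(\left(\frac{16}{3} + 4\right)^{2} + 1\right) \left(-6\right)^{2} = \left(\left(\frac{28}{3}\right)^{2} + 1\right) 36 = \left(\frac{784}{9} + 1\right) 36 = \frac{793}{9} \cdot 36 = 3172$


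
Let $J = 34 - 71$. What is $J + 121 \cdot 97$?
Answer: $11700$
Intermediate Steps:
$J = -37$ ($J = 34 - 71 = -37$)
$J + 121 \cdot 97 = -37 + 121 \cdot 97 = -37 + 11737 = 11700$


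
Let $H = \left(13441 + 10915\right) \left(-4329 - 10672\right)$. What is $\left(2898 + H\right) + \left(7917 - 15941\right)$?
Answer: $-365369482$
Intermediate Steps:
$H = -365364356$ ($H = 24356 \left(-15001\right) = -365364356$)
$\left(2898 + H\right) + \left(7917 - 15941\right) = \left(2898 - 365364356\right) + \left(7917 - 15941\right) = -365361458 + \left(7917 - 15941\right) = -365361458 - 8024 = -365369482$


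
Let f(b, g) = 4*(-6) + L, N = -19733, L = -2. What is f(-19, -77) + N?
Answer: -19759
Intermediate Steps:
f(b, g) = -26 (f(b, g) = 4*(-6) - 2 = -24 - 2 = -26)
f(-19, -77) + N = -26 - 19733 = -19759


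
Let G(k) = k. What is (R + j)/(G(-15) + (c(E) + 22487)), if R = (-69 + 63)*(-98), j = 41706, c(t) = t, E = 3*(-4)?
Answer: 21147/11230 ≈ 1.8831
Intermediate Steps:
E = -12
R = 588 (R = -6*(-98) = 588)
(R + j)/(G(-15) + (c(E) + 22487)) = (588 + 41706)/(-15 + (-12 + 22487)) = 42294/(-15 + 22475) = 42294/22460 = 42294*(1/22460) = 21147/11230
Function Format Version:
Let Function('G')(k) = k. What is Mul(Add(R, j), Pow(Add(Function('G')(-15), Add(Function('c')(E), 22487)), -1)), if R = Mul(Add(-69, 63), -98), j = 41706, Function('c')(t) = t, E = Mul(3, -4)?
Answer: Rational(21147, 11230) ≈ 1.8831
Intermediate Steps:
E = -12
R = 588 (R = Mul(-6, -98) = 588)
Mul(Add(R, j), Pow(Add(Function('G')(-15), Add(Function('c')(E), 22487)), -1)) = Mul(Add(588, 41706), Pow(Add(-15, Add(-12, 22487)), -1)) = Mul(42294, Pow(Add(-15, 22475), -1)) = Mul(42294, Pow(22460, -1)) = Mul(42294, Rational(1, 22460)) = Rational(21147, 11230)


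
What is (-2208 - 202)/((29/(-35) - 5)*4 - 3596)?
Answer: 42175/63338 ≈ 0.66587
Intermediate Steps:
(-2208 - 202)/((29/(-35) - 5)*4 - 3596) = -2410/((29*(-1/35) - 5)*4 - 3596) = -2410/((-29/35 - 5)*4 - 3596) = -2410/(-204/35*4 - 3596) = -2410/(-816/35 - 3596) = -2410/(-126676/35) = -2410*(-35/126676) = 42175/63338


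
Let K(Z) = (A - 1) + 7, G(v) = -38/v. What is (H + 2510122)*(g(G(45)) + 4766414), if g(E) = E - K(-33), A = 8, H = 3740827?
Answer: 1340753311575938/45 ≈ 2.9795e+13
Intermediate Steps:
K(Z) = 14 (K(Z) = (8 - 1) + 7 = 7 + 7 = 14)
g(E) = -14 + E (g(E) = E - 1*14 = E - 14 = -14 + E)
(H + 2510122)*(g(G(45)) + 4766414) = (3740827 + 2510122)*((-14 - 38/45) + 4766414) = 6250949*((-14 - 38*1/45) + 4766414) = 6250949*((-14 - 38/45) + 4766414) = 6250949*(-668/45 + 4766414) = 6250949*(214487962/45) = 1340753311575938/45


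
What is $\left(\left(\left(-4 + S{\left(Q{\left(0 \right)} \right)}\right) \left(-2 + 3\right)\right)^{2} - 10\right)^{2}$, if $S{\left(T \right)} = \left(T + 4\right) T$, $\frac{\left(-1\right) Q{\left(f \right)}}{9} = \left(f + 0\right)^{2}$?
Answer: $36$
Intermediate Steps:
$Q{\left(f \right)} = - 9 f^{2}$ ($Q{\left(f \right)} = - 9 \left(f + 0\right)^{2} = - 9 f^{2}$)
$S{\left(T \right)} = T \left(4 + T\right)$ ($S{\left(T \right)} = \left(4 + T\right) T = T \left(4 + T\right)$)
$\left(\left(\left(-4 + S{\left(Q{\left(0 \right)} \right)}\right) \left(-2 + 3\right)\right)^{2} - 10\right)^{2} = \left(\left(\left(-4 + - 9 \cdot 0^{2} \left(4 - 9 \cdot 0^{2}\right)\right) \left(-2 + 3\right)\right)^{2} - 10\right)^{2} = \left(\left(\left(-4 + \left(-9\right) 0 \left(4 - 0\right)\right) 1\right)^{2} - 10\right)^{2} = \left(\left(\left(-4 + 0 \left(4 + 0\right)\right) 1\right)^{2} - 10\right)^{2} = \left(\left(\left(-4 + 0 \cdot 4\right) 1\right)^{2} - 10\right)^{2} = \left(\left(\left(-4 + 0\right) 1\right)^{2} - 10\right)^{2} = \left(\left(\left(-4\right) 1\right)^{2} - 10\right)^{2} = \left(\left(-4\right)^{2} - 10\right)^{2} = \left(16 - 10\right)^{2} = 6^{2} = 36$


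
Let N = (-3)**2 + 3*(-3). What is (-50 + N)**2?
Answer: 2500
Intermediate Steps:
N = 0 (N = 9 - 9 = 0)
(-50 + N)**2 = (-50 + 0)**2 = (-50)**2 = 2500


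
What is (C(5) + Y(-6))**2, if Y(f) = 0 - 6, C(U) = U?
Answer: 1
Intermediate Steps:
Y(f) = -6
(C(5) + Y(-6))**2 = (5 - 6)**2 = (-1)**2 = 1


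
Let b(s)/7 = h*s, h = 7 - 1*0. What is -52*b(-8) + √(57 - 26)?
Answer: 20384 + √31 ≈ 20390.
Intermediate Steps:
h = 7 (h = 7 + 0 = 7)
b(s) = 49*s (b(s) = 7*(7*s) = 49*s)
-52*b(-8) + √(57 - 26) = -2548*(-8) + √(57 - 26) = -52*(-392) + √31 = 20384 + √31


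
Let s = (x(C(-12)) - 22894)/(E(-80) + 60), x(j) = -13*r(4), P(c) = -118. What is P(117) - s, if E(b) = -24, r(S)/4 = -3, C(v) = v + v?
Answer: 9245/18 ≈ 513.61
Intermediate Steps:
C(v) = 2*v
r(S) = -12 (r(S) = 4*(-3) = -12)
x(j) = 156 (x(j) = -13*(-12) = 156)
s = -11369/18 (s = (156 - 22894)/(-24 + 60) = -22738/36 = -22738*1/36 = -11369/18 ≈ -631.61)
P(117) - s = -118 - 1*(-11369/18) = -118 + 11369/18 = 9245/18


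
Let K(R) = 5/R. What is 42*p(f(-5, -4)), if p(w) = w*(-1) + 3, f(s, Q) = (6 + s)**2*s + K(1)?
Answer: 126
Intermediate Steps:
f(s, Q) = 5 + s*(6 + s)**2 (f(s, Q) = (6 + s)**2*s + 5/1 = s*(6 + s)**2 + 5*1 = s*(6 + s)**2 + 5 = 5 + s*(6 + s)**2)
p(w) = 3 - w (p(w) = -w + 3 = 3 - w)
42*p(f(-5, -4)) = 42*(3 - (5 - 5*(6 - 5)**2)) = 42*(3 - (5 - 5*1**2)) = 42*(3 - (5 - 5*1)) = 42*(3 - (5 - 5)) = 42*(3 - 1*0) = 42*(3 + 0) = 42*3 = 126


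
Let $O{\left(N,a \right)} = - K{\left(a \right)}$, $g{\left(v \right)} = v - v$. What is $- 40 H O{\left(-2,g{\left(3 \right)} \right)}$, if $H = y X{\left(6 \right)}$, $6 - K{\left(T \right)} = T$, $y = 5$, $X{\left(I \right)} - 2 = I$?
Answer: $9600$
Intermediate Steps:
$X{\left(I \right)} = 2 + I$
$g{\left(v \right)} = 0$
$K{\left(T \right)} = 6 - T$
$O{\left(N,a \right)} = -6 + a$ ($O{\left(N,a \right)} = - (6 - a) = -6 + a$)
$H = 40$ ($H = 5 \left(2 + 6\right) = 5 \cdot 8 = 40$)
$- 40 H O{\left(-2,g{\left(3 \right)} \right)} = \left(-40\right) 40 \left(-6 + 0\right) = \left(-1600\right) \left(-6\right) = 9600$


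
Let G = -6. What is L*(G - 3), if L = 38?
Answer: -342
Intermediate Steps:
L*(G - 3) = 38*(-6 - 3) = 38*(-9) = -342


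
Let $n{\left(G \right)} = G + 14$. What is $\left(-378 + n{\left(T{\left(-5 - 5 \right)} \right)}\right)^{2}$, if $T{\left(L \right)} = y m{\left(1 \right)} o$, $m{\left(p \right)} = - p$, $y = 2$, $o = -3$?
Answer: $128164$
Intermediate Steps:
$T{\left(L \right)} = 6$ ($T{\left(L \right)} = 2 \left(\left(-1\right) 1\right) \left(-3\right) = 2 \left(-1\right) \left(-3\right) = \left(-2\right) \left(-3\right) = 6$)
$n{\left(G \right)} = 14 + G$
$\left(-378 + n{\left(T{\left(-5 - 5 \right)} \right)}\right)^{2} = \left(-378 + \left(14 + 6\right)\right)^{2} = \left(-378 + 20\right)^{2} = \left(-358\right)^{2} = 128164$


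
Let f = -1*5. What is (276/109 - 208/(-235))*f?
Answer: -87532/5123 ≈ -17.086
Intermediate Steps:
f = -5
(276/109 - 208/(-235))*f = (276/109 - 208/(-235))*(-5) = (276*(1/109) - 208*(-1/235))*(-5) = (276/109 + 208/235)*(-5) = (87532/25615)*(-5) = -87532/5123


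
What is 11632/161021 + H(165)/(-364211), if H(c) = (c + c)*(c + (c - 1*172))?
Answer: -4159132588/58645619431 ≈ -0.070920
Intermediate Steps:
H(c) = 2*c*(-172 + 2*c) (H(c) = (2*c)*(c + (c - 172)) = (2*c)*(c + (-172 + c)) = (2*c)*(-172 + 2*c) = 2*c*(-172 + 2*c))
11632/161021 + H(165)/(-364211) = 11632/161021 + (4*165*(-86 + 165))/(-364211) = 11632*(1/161021) + (4*165*79)*(-1/364211) = 11632/161021 + 52140*(-1/364211) = 11632/161021 - 52140/364211 = -4159132588/58645619431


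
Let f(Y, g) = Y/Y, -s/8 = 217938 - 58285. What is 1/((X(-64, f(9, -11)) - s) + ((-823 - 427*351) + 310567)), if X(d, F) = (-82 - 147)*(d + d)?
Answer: 1/1466403 ≈ 6.8194e-7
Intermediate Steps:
s = -1277224 (s = -8*(217938 - 58285) = -8*159653 = -1277224)
f(Y, g) = 1
X(d, F) = -458*d
1/((X(-64, f(9, -11)) - s) + ((-823 - 427*351) + 310567)) = 1/((-458*(-64) - 1*(-1277224)) + ((-823 - 427*351) + 310567)) = 1/((29312 + 1277224) + ((-823 - 149877) + 310567)) = 1/(1306536 + (-150700 + 310567)) = 1/(1306536 + 159867) = 1/1466403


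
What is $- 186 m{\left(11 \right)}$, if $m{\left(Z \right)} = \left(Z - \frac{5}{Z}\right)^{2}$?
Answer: $- \frac{2502816}{121} \approx -20684.0$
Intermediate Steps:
$- 186 m{\left(11 \right)} = - 186 \frac{\left(-5 + 11^{2}\right)^{2}}{121} = - 186 \frac{\left(-5 + 121\right)^{2}}{121} = - 186 \frac{116^{2}}{121} = - 186 \cdot \frac{1}{121} \cdot 13456 = \left(-186\right) \frac{13456}{121} = - \frac{2502816}{121}$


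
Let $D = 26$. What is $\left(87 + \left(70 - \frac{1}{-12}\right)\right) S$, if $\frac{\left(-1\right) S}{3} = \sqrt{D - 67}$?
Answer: $- \frac{1885 i \sqrt{41}}{4} \approx - 3017.5 i$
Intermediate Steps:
$S = - 3 i \sqrt{41}$ ($S = - 3 \sqrt{26 - 67} = - 3 \sqrt{-41} = - 3 i \sqrt{41} \approx - 19.209 i$)
$\left(87 + \left(70 - \frac{1}{-12}\right)\right) S = \left(87 + \left(70 - \frac{1}{-12}\right)\right) \left(- 3 i \sqrt{41}\right) = \left(87 + \left(70 - - \frac{1}{12}\right)\right) \left(- 3 i \sqrt{41}\right) = \left(87 + \left(70 + \frac{1}{12}\right)\right) \left(- 3 i \sqrt{41}\right) = \left(87 + \frac{841}{12}\right) \left(- 3 i \sqrt{41}\right) = \frac{1885 \left(- 3 i \sqrt{41}\right)}{12} = - \frac{1885 i \sqrt{41}}{4}$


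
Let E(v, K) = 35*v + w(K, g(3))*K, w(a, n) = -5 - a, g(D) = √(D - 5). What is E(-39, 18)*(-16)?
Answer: 28464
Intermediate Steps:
g(D) = √(-5 + D)
E(v, K) = 35*v + K*(-5 - K) (E(v, K) = 35*v + (-5 - K)*K = 35*v + K*(-5 - K))
E(-39, 18)*(-16) = (35*(-39) - 1*18*(5 + 18))*(-16) = (-1365 - 1*18*23)*(-16) = (-1365 - 414)*(-16) = -1779*(-16) = 28464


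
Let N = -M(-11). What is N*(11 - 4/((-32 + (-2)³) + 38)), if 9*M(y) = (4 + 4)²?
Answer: -832/9 ≈ -92.444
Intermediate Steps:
M(y) = 64/9 (M(y) = (4 + 4)²/9 = (⅑)*8² = (⅑)*64 = 64/9)
N = -64/9 (N = -1*64/9 = -64/9 ≈ -7.1111)
N*(11 - 4/((-32 + (-2)³) + 38)) = -64*(11 - 4/((-32 + (-2)³) + 38))/9 = -64*(11 - 4/((-32 - 8) + 38))/9 = -64*(11 - 4/(-40 + 38))/9 = -64*(11 - 4/(-2))/9 = -64*(11 - 4*(-½))/9 = -64*(11 + 2)/9 = -64/9*13 = -832/9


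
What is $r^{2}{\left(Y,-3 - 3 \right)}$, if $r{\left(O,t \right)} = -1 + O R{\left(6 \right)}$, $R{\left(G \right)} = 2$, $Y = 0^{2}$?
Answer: $1$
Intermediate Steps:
$Y = 0$
$r{\left(O,t \right)} = -1 + 2 O$ ($r{\left(O,t \right)} = -1 + O 2 = -1 + 2 O$)
$r^{2}{\left(Y,-3 - 3 \right)} = \left(-1 + 2 \cdot 0\right)^{2} = \left(-1 + 0\right)^{2} = \left(-1\right)^{2} = 1$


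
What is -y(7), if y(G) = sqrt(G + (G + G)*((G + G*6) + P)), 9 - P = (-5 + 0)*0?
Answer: -3*sqrt(91) ≈ -28.618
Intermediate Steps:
P = 9 (P = 9 - (-5 + 0)*0 = 9 - (-5)*0 = 9 - 1*0 = 9 + 0 = 9)
y(G) = sqrt(G + 2*G*(9 + 7*G)) (y(G) = sqrt(G + (G + G)*((G + G*6) + 9)) = sqrt(G + (2*G)*((G + 6*G) + 9)) = sqrt(G + (2*G)*(7*G + 9)) = sqrt(G + (2*G)*(9 + 7*G)) = sqrt(G + 2*G*(9 + 7*G)))
-y(7) = -sqrt(7*(19 + 14*7)) = -sqrt(7*(19 + 98)) = -sqrt(7*117) = -sqrt(819) = -3*sqrt(91)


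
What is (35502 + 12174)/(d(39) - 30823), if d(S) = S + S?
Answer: -47676/30745 ≈ -1.5507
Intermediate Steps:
d(S) = 2*S
(35502 + 12174)/(d(39) - 30823) = (35502 + 12174)/(2*39 - 30823) = 47676/(78 - 30823) = 47676/(-30745) = 47676*(-1/30745) = -47676/30745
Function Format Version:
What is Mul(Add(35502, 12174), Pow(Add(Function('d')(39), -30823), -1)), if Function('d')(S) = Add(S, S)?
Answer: Rational(-47676, 30745) ≈ -1.5507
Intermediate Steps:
Function('d')(S) = Mul(2, S)
Mul(Add(35502, 12174), Pow(Add(Function('d')(39), -30823), -1)) = Mul(Add(35502, 12174), Pow(Add(Mul(2, 39), -30823), -1)) = Mul(47676, Pow(Add(78, -30823), -1)) = Mul(47676, Pow(-30745, -1)) = Mul(47676, Rational(-1, 30745)) = Rational(-47676, 30745)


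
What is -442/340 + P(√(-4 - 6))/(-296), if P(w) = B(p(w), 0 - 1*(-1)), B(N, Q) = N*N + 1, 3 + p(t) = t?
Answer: -13/10 + 3*I*√10/148 ≈ -1.3 + 0.0641*I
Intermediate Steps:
p(t) = -3 + t
B(N, Q) = 1 + N² (B(N, Q) = N² + 1 = 1 + N²)
P(w) = 1 + (-3 + w)²
-442/340 + P(√(-4 - 6))/(-296) = -442/340 + (1 + (-3 + √(-4 - 6))²)/(-296) = -442*1/340 + (1 + (-3 + √(-10))²)*(-1/296) = -13/10 + (1 + (-3 + I*√10)²)*(-1/296) = -13/10 + (-1/296 - (-3 + I*√10)²/296) = -1929/1480 - (-3 + I*√10)²/296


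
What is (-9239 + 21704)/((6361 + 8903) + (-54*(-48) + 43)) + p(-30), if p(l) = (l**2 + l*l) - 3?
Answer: 32176968/17899 ≈ 1797.7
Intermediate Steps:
p(l) = -3 + 2*l**2 (p(l) = (l**2 + l**2) - 3 = 2*l**2 - 3 = -3 + 2*l**2)
(-9239 + 21704)/((6361 + 8903) + (-54*(-48) + 43)) + p(-30) = (-9239 + 21704)/((6361 + 8903) + (-54*(-48) + 43)) + (-3 + 2*(-30)**2) = 12465/(15264 + (2592 + 43)) + (-3 + 2*900) = 12465/(15264 + 2635) + (-3 + 1800) = 12465/17899 + 1797 = 32176968/17899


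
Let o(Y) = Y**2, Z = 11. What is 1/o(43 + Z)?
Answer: 1/2916 ≈ 0.00034294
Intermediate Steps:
1/o(43 + Z) = 1/((43 + 11)**2) = 1/(54**2) = 1/2916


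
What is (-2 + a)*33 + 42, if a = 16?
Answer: 504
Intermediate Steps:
(-2 + a)*33 + 42 = (-2 + 16)*33 + 42 = 14*33 + 42 = 462 + 42 = 504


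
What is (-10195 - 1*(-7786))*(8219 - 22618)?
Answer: 34687191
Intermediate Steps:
(-10195 - 1*(-7786))*(8219 - 22618) = (-10195 + 7786)*(-14399) = -2409*(-14399) = 34687191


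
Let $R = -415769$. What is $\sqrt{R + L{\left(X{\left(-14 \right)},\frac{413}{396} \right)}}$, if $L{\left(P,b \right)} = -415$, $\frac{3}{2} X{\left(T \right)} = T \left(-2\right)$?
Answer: $2 i \sqrt{104046} \approx 645.12 i$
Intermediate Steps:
$X{\left(T \right)} = - \frac{4 T}{3}$ ($X{\left(T \right)} = \frac{2 T \left(-2\right)}{3} = \frac{2 \left(- 2 T\right)}{3} = - \frac{4 T}{3}$)
$\sqrt{R + L{\left(X{\left(-14 \right)},\frac{413}{396} \right)}} = \sqrt{-415769 - 415} = \sqrt{-416184} = 2 i \sqrt{104046}$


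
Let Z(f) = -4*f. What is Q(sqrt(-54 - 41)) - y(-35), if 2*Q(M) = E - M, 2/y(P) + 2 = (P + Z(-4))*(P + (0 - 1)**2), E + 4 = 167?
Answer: 13121/161 - I*sqrt(95)/2 ≈ 81.497 - 4.8734*I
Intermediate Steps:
E = 163 (E = -4 + 167 = 163)
y(P) = 2/(-2 + (1 + P)*(16 + P)) (y(P) = 2/(-2 + (P - 4*(-4))*(P + (0 - 1)**2)) = 2/(-2 + (P + 16)*(P + (-1)**2)) = 2/(-2 + (16 + P)*(P + 1)) = 2/(-2 + (16 + P)*(1 + P)) = 2/(-2 + (1 + P)*(16 + P)))
Q(M) = 163/2 - M/2 (Q(M) = (163 - M)/2 = 163/2 - M/2)
Q(sqrt(-54 - 41)) - y(-35) = (163/2 - sqrt(-54 - 41)/2) - 2/(14 + (-35)**2 + 17*(-35)) = (163/2 - I*sqrt(95)/2) - 2/(14 + 1225 - 595) = (163/2 - I*sqrt(95)/2) - 2/644 = (163/2 - I*sqrt(95)/2) - 1*1/322 = (163/2 - I*sqrt(95)/2) - 1/322 = 13121/161 - I*sqrt(95)/2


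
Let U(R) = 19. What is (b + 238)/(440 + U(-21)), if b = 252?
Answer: 490/459 ≈ 1.0675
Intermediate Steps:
(b + 238)/(440 + U(-21)) = (252 + 238)/(440 + 19) = 490/459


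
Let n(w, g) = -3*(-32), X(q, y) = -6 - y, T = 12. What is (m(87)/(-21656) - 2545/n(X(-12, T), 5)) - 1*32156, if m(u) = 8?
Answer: -8363333443/259872 ≈ -32183.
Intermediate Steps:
n(w, g) = 96
(m(87)/(-21656) - 2545/n(X(-12, T), 5)) - 1*32156 = (8/(-21656) - 2545/96) - 1*32156 = (8*(-1/21656) - 2545*1/96) - 32156 = (-1/2707 - 2545/96) - 32156 = -6889411/259872 - 32156 = -8363333443/259872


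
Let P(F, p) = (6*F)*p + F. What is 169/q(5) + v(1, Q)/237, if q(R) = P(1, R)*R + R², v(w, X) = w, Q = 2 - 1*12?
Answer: 13411/14220 ≈ 0.94311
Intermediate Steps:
P(F, p) = F + 6*F*p (P(F, p) = 6*F*p + F = F + 6*F*p)
Q = -10 (Q = 2 - 12 = -10)
q(R) = R² + R*(1 + 6*R) (q(R) = (1*(1 + 6*R))*R + R² = (1 + 6*R)*R + R² = R*(1 + 6*R) + R² = R² + R*(1 + 6*R))
169/q(5) + v(1, Q)/237 = 169/((5*(1 + 7*5))) + 1/237 = 169/((5*(1 + 35))) + 1*(1/237) = 169/((5*36)) + 1/237 = 169/180 + 1/237 = 13411/14220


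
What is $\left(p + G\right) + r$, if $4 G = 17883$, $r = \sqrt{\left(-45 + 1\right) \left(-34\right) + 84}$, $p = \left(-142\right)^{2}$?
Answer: $\frac{98539}{4} + 2 \sqrt{395} \approx 24675.0$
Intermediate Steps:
$p = 20164$
$r = 2 \sqrt{395}$ ($r = \sqrt{\left(-44\right) \left(-34\right) + 84} = \sqrt{1496 + 84} = \sqrt{1580} = 2 \sqrt{395} \approx 39.749$)
$G = \frac{17883}{4}$ ($G = \frac{1}{4} \cdot 17883 = \frac{17883}{4} \approx 4470.8$)
$\left(p + G\right) + r = \left(20164 + \frac{17883}{4}\right) + 2 \sqrt{395} = \frac{98539}{4} + 2 \sqrt{395}$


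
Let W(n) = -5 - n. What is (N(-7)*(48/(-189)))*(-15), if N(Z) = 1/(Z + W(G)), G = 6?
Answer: -40/189 ≈ -0.21164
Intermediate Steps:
N(Z) = 1/(-11 + Z) (N(Z) = 1/(Z + (-5 - 1*6)) = 1/(Z + (-5 - 6)) = 1/(Z - 11) = 1/(-11 + Z))
(N(-7)*(48/(-189)))*(-15) = ((48/(-189))/(-11 - 7))*(-15) = ((48*(-1/189))/(-18))*(-15) = -1/18*(-16/63)*(-15) = (8/567)*(-15) = -40/189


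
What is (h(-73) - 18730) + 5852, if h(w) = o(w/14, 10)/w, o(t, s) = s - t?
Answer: -13161529/1022 ≈ -12878.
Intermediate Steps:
h(w) = (10 - w/14)/w
(h(-73) - 18730) + 5852 = ((1/14)*(140 - 1*(-73))/(-73) - 18730) + 5852 = ((1/14)*(-1/73)*(140 + 73) - 18730) + 5852 = ((1/14)*(-1/73)*213 - 18730) + 5852 = (-213/1022 - 18730) + 5852 = -19142273/1022 + 5852 = -13161529/1022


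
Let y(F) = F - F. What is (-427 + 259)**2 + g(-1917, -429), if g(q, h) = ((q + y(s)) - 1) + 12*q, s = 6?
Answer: 3302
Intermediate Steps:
y(F) = 0
g(q, h) = -1 + 13*q (g(q, h) = ((q + 0) - 1) + 12*q = (q - 1) + 12*q = (-1 + q) + 12*q = -1 + 13*q)
(-427 + 259)**2 + g(-1917, -429) = (-427 + 259)**2 + (-1 + 13*(-1917)) = (-168)**2 + (-1 - 24921) = 28224 - 24922 = 3302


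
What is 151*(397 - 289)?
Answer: 16308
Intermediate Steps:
151*(397 - 289) = 151*108 = 16308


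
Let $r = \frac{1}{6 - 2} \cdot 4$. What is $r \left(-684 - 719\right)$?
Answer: $-1403$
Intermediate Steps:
$r = 1$ ($r = \frac{1}{4} \cdot 4 = 1$)
$r \left(-684 - 719\right) = 1 \left(-684 - 719\right) = 1 \left(-1403\right) = -1403$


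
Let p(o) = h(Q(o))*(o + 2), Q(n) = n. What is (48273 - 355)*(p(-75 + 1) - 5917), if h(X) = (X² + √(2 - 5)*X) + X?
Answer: -18920949398 + 255307104*I*√3 ≈ -1.8921e+10 + 4.422e+8*I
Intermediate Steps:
h(X) = X + X² + I*X*√3 (h(X) = (X² + √(-3)*X) + X = (X² + (I*√3)*X) + X = (X² + I*X*√3) + X = X + X² + I*X*√3)
p(o) = o*(2 + o)*(1 + o + I*√3) (p(o) = (o*(1 + o + I*√3))*(o + 2) = (o*(1 + o + I*√3))*(2 + o) = o*(2 + o)*(1 + o + I*√3))
(48273 - 355)*(p(-75 + 1) - 5917) = (48273 - 355)*((-75 + 1)*(2 + (-75 + 1))*(1 + (-75 + 1) + I*√3) - 5917) = 47918*(-74*(2 - 74)*(1 - 74 + I*√3) - 5917) = 47918*(-74*(-72)*(-73 + I*√3) - 5917) = 47918*((-388944 + 5328*I*√3) - 5917) = 47918*(-394861 + 5328*I*√3) = -18920949398 + 255307104*I*√3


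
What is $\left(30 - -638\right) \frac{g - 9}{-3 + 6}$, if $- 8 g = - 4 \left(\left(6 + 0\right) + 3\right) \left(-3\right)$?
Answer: $-5010$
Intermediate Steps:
$g = - \frac{27}{2}$ ($g = - \frac{- 4 \left(\left(6 + 0\right) + 3\right) \left(-3\right)}{8} = - \frac{- 4 \left(6 + 3\right) \left(-3\right)}{8} = - \frac{\left(-4\right) 9 \left(-3\right)}{8} = - \frac{\left(-36\right) \left(-3\right)}{8} = \left(- \frac{1}{8}\right) 108 = - \frac{27}{2} \approx -13.5$)
$\left(30 - -638\right) \frac{g - 9}{-3 + 6} = \left(30 - -638\right) \frac{- \frac{27}{2} - 9}{-3 + 6} = \left(30 + 638\right) \left(- \frac{45}{2 \cdot 3}\right) = 668 \left(\left(- \frac{45}{2}\right) \frac{1}{3}\right) = 668 \left(- \frac{15}{2}\right) = -5010$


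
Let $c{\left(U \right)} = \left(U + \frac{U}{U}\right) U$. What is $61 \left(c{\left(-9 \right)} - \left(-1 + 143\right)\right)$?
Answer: $-4270$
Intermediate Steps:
$c{\left(U \right)} = U \left(1 + U\right)$ ($c{\left(U \right)} = \left(U + 1\right) U = \left(1 + U\right) U = U \left(1 + U\right)$)
$61 \left(c{\left(-9 \right)} - \left(-1 + 143\right)\right) = 61 \left(- 9 \left(1 - 9\right) - \left(-1 + 143\right)\right) = 61 \left(\left(-9\right) \left(-8\right) - 142\right) = 61 \left(72 - 142\right) = 61 \left(-70\right) = -4270$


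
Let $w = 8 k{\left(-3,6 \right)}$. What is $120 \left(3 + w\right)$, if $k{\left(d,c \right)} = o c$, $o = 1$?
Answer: $6120$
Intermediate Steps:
$k{\left(d,c \right)} = c$ ($k{\left(d,c \right)} = 1 c = c$)
$w = 48$ ($w = 8 \cdot 6 = 48$)
$120 \left(3 + w\right) = 120 \left(3 + 48\right) = 120 \cdot 51 = 6120$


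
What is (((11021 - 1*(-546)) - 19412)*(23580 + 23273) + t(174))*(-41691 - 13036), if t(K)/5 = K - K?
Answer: 20115553807695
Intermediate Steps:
t(K) = 0 (t(K) = 5*(K - K) = 5*0 = 0)
(((11021 - 1*(-546)) - 19412)*(23580 + 23273) + t(174))*(-41691 - 13036) = (((11021 - 1*(-546)) - 19412)*(23580 + 23273) + 0)*(-41691 - 13036) = (((11021 + 546) - 19412)*46853 + 0)*(-54727) = ((11567 - 19412)*46853 + 0)*(-54727) = (-7845*46853 + 0)*(-54727) = (-367561785 + 0)*(-54727) = -367561785*(-54727) = 20115553807695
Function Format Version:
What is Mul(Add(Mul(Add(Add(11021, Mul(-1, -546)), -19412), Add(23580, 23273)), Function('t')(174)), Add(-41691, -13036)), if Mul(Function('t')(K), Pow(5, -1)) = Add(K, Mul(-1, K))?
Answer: 20115553807695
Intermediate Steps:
Function('t')(K) = 0 (Function('t')(K) = Mul(5, Add(K, Mul(-1, K))) = Mul(5, 0) = 0)
Mul(Add(Mul(Add(Add(11021, Mul(-1, -546)), -19412), Add(23580, 23273)), Function('t')(174)), Add(-41691, -13036)) = Mul(Add(Mul(Add(Add(11021, Mul(-1, -546)), -19412), Add(23580, 23273)), 0), Add(-41691, -13036)) = Mul(Add(Mul(Add(Add(11021, 546), -19412), 46853), 0), -54727) = Mul(Add(Mul(Add(11567, -19412), 46853), 0), -54727) = Mul(Add(Mul(-7845, 46853), 0), -54727) = Mul(Add(-367561785, 0), -54727) = Mul(-367561785, -54727) = 20115553807695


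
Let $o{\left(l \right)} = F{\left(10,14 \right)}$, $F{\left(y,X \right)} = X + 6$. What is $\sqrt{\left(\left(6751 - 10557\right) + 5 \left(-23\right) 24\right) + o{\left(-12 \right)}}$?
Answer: $i \sqrt{6546} \approx 80.907 i$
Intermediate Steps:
$F{\left(y,X \right)} = 6 + X$
$o{\left(l \right)} = 20$ ($o{\left(l \right)} = 6 + 14 = 20$)
$\sqrt{\left(\left(6751 - 10557\right) + 5 \left(-23\right) 24\right) + o{\left(-12 \right)}} = \sqrt{\left(\left(6751 - 10557\right) + 5 \left(-23\right) 24\right) + 20} = \sqrt{\left(-3806 - 2760\right) + 20} = \sqrt{-6566 + 20} = \sqrt{-6546} = i \sqrt{6546}$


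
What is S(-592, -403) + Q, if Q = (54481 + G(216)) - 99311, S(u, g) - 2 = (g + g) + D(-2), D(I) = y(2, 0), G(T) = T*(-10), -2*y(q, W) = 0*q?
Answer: -47794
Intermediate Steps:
y(q, W) = 0 (y(q, W) = -0*q = -½*0 = 0)
G(T) = -10*T
D(I) = 0
S(u, g) = 2 + 2*g (S(u, g) = 2 + ((g + g) + 0) = 2 + (2*g + 0) = 2 + 2*g)
Q = -46990 (Q = (54481 - 10*216) - 99311 = (54481 - 2160) - 99311 = 52321 - 99311 = -46990)
S(-592, -403) + Q = (2 + 2*(-403)) - 46990 = (2 - 806) - 46990 = -804 - 46990 = -47794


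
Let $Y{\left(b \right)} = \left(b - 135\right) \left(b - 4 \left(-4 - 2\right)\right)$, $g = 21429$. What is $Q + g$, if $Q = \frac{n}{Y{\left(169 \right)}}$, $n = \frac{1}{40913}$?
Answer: $\frac{5753067330475}{268471106} \approx 21429.0$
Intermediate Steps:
$n = \frac{1}{40913} \approx 2.4442 \cdot 10^{-5}$
$Y{\left(b \right)} = \left(-135 + b\right) \left(24 + b\right)$ ($Y{\left(b \right)} = \left(-135 + b\right) \left(b - -24\right) = \left(-135 + b\right) \left(b + 24\right) = \left(-135 + b\right) \left(24 + b\right)$)
$Q = \frac{1}{268471106}$ ($Q = \frac{1}{40913 \left(-3240 + 169^{2} - 18759\right)} = \frac{1}{40913 \left(-3240 + 28561 - 18759\right)} = \frac{1}{40913 \cdot 6562} = \frac{1}{40913} \cdot \frac{1}{6562} = \frac{1}{268471106} \approx 3.7248 \cdot 10^{-9}$)
$Q + g = \frac{1}{268471106} + 21429 = \frac{5753067330475}{268471106}$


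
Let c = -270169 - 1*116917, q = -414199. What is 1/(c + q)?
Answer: -1/801285 ≈ -1.2480e-6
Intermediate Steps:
c = -387086 (c = -270169 - 116917 = -387086)
1/(c + q) = 1/(-387086 - 414199) = 1/(-801285) = -1/801285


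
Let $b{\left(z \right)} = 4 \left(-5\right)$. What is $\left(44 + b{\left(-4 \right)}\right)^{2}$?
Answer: $576$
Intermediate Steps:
$b{\left(z \right)} = -20$
$\left(44 + b{\left(-4 \right)}\right)^{2} = \left(44 - 20\right)^{2} = 24^{2} = 576$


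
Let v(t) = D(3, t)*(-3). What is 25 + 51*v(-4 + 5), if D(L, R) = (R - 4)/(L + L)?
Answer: 203/2 ≈ 101.50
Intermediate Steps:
D(L, R) = (-4 + R)/(2*L) (D(L, R) = (-4 + R)/((2*L)) = (-4 + R)*(1/(2*L)) = (-4 + R)/(2*L))
v(t) = 2 - t/2 (v(t) = ((½)*(-4 + t)/3)*(-3) = ((½)*(⅓)*(-4 + t))*(-3) = (-⅔ + t/6)*(-3) = 2 - t/2)
25 + 51*v(-4 + 5) = 25 + 51*(2 - (-4 + 5)/2) = 25 + 51*(2 - ½*1) = 25 + 51*(2 - ½) = 25 + 51*(3/2) = 25 + 153/2 = 203/2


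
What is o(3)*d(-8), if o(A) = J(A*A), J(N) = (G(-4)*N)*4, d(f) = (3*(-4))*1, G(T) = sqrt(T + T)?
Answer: -864*I*sqrt(2) ≈ -1221.9*I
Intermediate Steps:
G(T) = sqrt(2)*sqrt(T) (G(T) = sqrt(2*T) = sqrt(2)*sqrt(T))
d(f) = -12 (d(f) = -12*1 = -12)
J(N) = 8*I*N*sqrt(2) (J(N) = ((sqrt(2)*sqrt(-4))*N)*4 = ((sqrt(2)*(2*I))*N)*4 = ((2*I*sqrt(2))*N)*4 = (2*I*N*sqrt(2))*4 = 8*I*N*sqrt(2))
o(A) = 8*I*sqrt(2)*A**2 (o(A) = 8*I*(A*A)*sqrt(2) = 8*I*A**2*sqrt(2) = 8*I*sqrt(2)*A**2)
o(3)*d(-8) = (8*I*sqrt(2)*3**2)*(-12) = (8*I*sqrt(2)*9)*(-12) = (72*I*sqrt(2))*(-12) = -864*I*sqrt(2)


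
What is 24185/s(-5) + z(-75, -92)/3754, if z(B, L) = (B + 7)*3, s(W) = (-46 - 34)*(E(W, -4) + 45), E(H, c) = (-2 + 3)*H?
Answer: -9144329/1201280 ≈ -7.6122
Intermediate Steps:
E(H, c) = H (E(H, c) = 1*H = H)
s(W) = -3600 - 80*W (s(W) = (-46 - 34)*(W + 45) = -80*(45 + W) = -3600 - 80*W)
z(B, L) = 21 + 3*B (z(B, L) = (7 + B)*3 = 21 + 3*B)
24185/s(-5) + z(-75, -92)/3754 = 24185/(-3600 - 80*(-5)) + (21 + 3*(-75))/3754 = 24185/(-3600 + 400) + (21 - 225)*(1/3754) = 24185/(-3200) - 204*1/3754 = 24185*(-1/3200) - 102/1877 = -4837/640 - 102/1877 = -9144329/1201280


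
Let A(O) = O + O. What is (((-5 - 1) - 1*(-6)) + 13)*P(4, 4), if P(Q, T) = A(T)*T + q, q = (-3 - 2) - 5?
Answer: 286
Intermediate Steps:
q = -10 (q = -5 - 5 = -10)
A(O) = 2*O
P(Q, T) = -10 + 2*T**2 (P(Q, T) = (2*T)*T - 10 = 2*T**2 - 10 = -10 + 2*T**2)
(((-5 - 1) - 1*(-6)) + 13)*P(4, 4) = (((-5 - 1) - 1*(-6)) + 13)*(-10 + 2*4**2) = ((-6 + 6) + 13)*(-10 + 2*16) = (0 + 13)*(-10 + 32) = 13*22 = 286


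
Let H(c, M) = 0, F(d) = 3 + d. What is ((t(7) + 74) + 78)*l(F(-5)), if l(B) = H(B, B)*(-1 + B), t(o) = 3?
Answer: 0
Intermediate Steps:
l(B) = 0 (l(B) = 0*(-1 + B) = 0)
((t(7) + 74) + 78)*l(F(-5)) = ((3 + 74) + 78)*0 = (77 + 78)*0 = 155*0 = 0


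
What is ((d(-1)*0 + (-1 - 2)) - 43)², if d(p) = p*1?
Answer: 2116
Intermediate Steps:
d(p) = p
((d(-1)*0 + (-1 - 2)) - 43)² = ((-1*0 + (-1 - 2)) - 43)² = ((0 - 3) - 43)² = (-3 - 43)² = (-46)² = 2116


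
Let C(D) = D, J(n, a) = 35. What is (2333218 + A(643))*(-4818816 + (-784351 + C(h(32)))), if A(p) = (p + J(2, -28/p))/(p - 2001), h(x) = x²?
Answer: -8875221282585669/679 ≈ -1.3071e+13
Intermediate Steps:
A(p) = (35 + p)/(-2001 + p) (A(p) = (p + 35)/(p - 2001) = (35 + p)/(-2001 + p))
(2333218 + A(643))*(-4818816 + (-784351 + C(h(32)))) = (2333218 + (35 + 643)/(-2001 + 643))*(-4818816 + (-784351 + 32²)) = (2333218 + 678/(-1358))*(-4818816 + (-784351 + 1024)) = (2333218 - 1/1358*678)*(-4818816 - 783327) = (2333218 - 339/679)*(-5602143) = (1584254683/679)*(-5602143) = -8875221282585669/679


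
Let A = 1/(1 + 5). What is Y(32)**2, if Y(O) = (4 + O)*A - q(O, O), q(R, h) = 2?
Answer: 16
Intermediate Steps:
A = 1/6 ≈ 0.16667
Y(O) = -4/3 + O/6 (Y(O) = (4 + O)*(1/6) - 1*2 = (2/3 + O/6) - 2 = -4/3 + O/6)
Y(32)**2 = (-4/3 + (1/6)*32)**2 = (-4/3 + 16/3)**2 = 4**2 = 16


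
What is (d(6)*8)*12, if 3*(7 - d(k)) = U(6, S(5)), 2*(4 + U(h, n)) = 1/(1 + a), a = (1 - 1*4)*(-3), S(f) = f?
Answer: 3992/5 ≈ 798.40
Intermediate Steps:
a = 9 (a = (1 - 4)*(-3) = -3*(-3) = 9)
U(h, n) = -79/20 (U(h, n) = -4 + 1/(2*(1 + 9)) = -4 + (½)/10 = -4 + (½)*(⅒) = -4 + 1/20 = -79/20)
d(k) = 499/60 (d(k) = 7 - ⅓*(-79/20) = 7 + 79/60 = 499/60)
(d(6)*8)*12 = ((499/60)*8)*12 = (998/15)*12 = 3992/5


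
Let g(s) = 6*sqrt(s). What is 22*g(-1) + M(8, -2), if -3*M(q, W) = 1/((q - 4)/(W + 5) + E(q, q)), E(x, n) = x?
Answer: -1/28 + 132*I ≈ -0.035714 + 132.0*I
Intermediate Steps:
M(q, W) = -1/(3*(q + (-4 + q)/(5 + W))) (M(q, W) = -1/(3*((q - 4)/(W + 5) + q)) = -1/(3*((-4 + q)/(5 + W) + q)) = -1/(3*(q + (-4 + q)/(5 + W))))
22*g(-1) + M(8, -2) = 22*(6*sqrt(-1)) + (-5 - 1*(-2))/(3*(-4 + 6*8 - 2*8)) = 22*(6*I) + (-5 + 2)/(3*(-4 + 48 - 16)) = 132*I + (1/3)*(-3)/28 = 132*I + (1/3)*(1/28)*(-3) = 132*I - 1/28 = -1/28 + 132*I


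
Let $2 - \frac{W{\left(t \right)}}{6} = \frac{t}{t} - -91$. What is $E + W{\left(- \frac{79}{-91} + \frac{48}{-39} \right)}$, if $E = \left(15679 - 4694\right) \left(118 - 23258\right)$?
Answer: $-254193440$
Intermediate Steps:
$W{\left(t \right)} = -540$ ($W{\left(t \right)} = 12 - 6 \left(\frac{t}{t} - -91\right) = 12 - 6 \left(1 + 91\right) = 12 - 552 = -540$)
$E = -254192900$ ($E = 10985 \left(-23140\right) = -254192900$)
$E + W{\left(- \frac{79}{-91} + \frac{48}{-39} \right)} = -254192900 - 540 = -254193440$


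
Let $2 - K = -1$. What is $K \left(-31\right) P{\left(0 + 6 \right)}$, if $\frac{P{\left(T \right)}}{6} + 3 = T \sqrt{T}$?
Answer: $1674 - 3348 \sqrt{6} \approx -6526.9$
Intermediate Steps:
$P{\left(T \right)} = -18 + 6 T^{\frac{3}{2}}$ ($P{\left(T \right)} = -18 + 6 T \sqrt{T} = -18 + 6 T^{\frac{3}{2}}$)
$K = 3$ ($K = 2 - -1 = 2 + 1 = 3$)
$K \left(-31\right) P{\left(0 + 6 \right)} = 3 \left(-31\right) \left(-18 + 6 \left(0 + 6\right)^{\frac{3}{2}}\right) = - 93 \left(-18 + 6 \cdot 6^{\frac{3}{2}}\right) = - 93 \left(-18 + 6 \cdot 6 \sqrt{6}\right) = - 93 \left(-18 + 36 \sqrt{6}\right) = 1674 - 3348 \sqrt{6}$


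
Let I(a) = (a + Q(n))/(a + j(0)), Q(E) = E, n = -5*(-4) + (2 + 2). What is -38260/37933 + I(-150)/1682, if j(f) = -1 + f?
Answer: -4856285881/4817149603 ≈ -1.0081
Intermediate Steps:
n = 24 (n = 20 + 4 = 24)
I(a) = (24 + a)/(-1 + a) (I(a) = (a + 24)/(a + (-1 + 0)) = (24 + a)/(a - 1) = (24 + a)/(-1 + a))
-38260/37933 + I(-150)/1682 = -38260/37933 + ((24 - 150)/(-1 - 150))/1682 = -38260*1/37933 + (-126/(-151))*(1/1682) = -38260/37933 - 1/151*(-126)*(1/1682) = -38260/37933 + (126/151)*(1/1682) = -38260/37933 + 63/126991 = -4856285881/4817149603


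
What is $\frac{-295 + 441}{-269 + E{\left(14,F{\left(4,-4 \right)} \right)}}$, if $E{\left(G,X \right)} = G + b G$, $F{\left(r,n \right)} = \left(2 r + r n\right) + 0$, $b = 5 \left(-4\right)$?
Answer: $- \frac{146}{535} \approx -0.2729$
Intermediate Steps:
$b = -20$
$F{\left(r,n \right)} = 2 r + n r$ ($F{\left(r,n \right)} = \left(2 r + n r\right) + 0 = 2 r + n r$)
$E{\left(G,X \right)} = - 19 G$ ($E{\left(G,X \right)} = G - 20 G = - 19 G$)
$\frac{-295 + 441}{-269 + E{\left(14,F{\left(4,-4 \right)} \right)}} = \frac{-295 + 441}{-269 - 266} = \frac{146}{-269 - 266} = \frac{146}{-535} = 146 \left(- \frac{1}{535}\right) = - \frac{146}{535}$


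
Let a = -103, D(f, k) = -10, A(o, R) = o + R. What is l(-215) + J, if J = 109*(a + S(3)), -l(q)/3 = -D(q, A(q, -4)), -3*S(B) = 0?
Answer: -11257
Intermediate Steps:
A(o, R) = R + o
S(B) = 0 (S(B) = -1/3*0 = 0)
l(q) = -30 (l(q) = -(-3)*(-10) = -3*10 = -30)
J = -11227 (J = 109*(-103 + 0) = 109*(-103) = -11227)
l(-215) + J = -30 - 11227 = -11257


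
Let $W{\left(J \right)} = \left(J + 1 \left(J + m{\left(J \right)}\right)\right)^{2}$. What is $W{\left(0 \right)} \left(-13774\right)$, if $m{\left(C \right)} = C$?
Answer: $0$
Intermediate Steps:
$W{\left(J \right)} = 9 J^{2}$ ($W{\left(J \right)} = \left(J + 1 \left(J + J\right)\right)^{2} = \left(J + 1 \cdot 2 J\right)^{2} = \left(J + 2 J\right)^{2} = \left(3 J\right)^{2} = 9 J^{2}$)
$W{\left(0 \right)} \left(-13774\right) = 9 \cdot 0^{2} \left(-13774\right) = 9 \cdot 0 \left(-13774\right) = 0 \left(-13774\right) = 0$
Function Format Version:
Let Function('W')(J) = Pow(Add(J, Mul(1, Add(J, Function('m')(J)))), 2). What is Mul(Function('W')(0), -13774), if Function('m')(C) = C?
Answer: 0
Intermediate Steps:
Function('W')(J) = Mul(9, Pow(J, 2)) (Function('W')(J) = Pow(Add(J, Mul(1, Add(J, J))), 2) = Pow(Add(J, Mul(1, Mul(2, J))), 2) = Pow(Add(J, Mul(2, J)), 2) = Pow(Mul(3, J), 2) = Mul(9, Pow(J, 2)))
Mul(Function('W')(0), -13774) = Mul(Mul(9, Pow(0, 2)), -13774) = Mul(Mul(9, 0), -13774) = Mul(0, -13774) = 0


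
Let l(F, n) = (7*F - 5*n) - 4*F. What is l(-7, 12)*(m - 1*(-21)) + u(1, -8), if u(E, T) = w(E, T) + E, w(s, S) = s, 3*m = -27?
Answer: -970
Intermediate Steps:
m = -9 (m = (⅓)*(-27) = -9)
l(F, n) = -5*n + 3*F (l(F, n) = (-5*n + 7*F) - 4*F = -5*n + 3*F)
u(E, T) = 2*E (u(E, T) = E + E = 2*E)
l(-7, 12)*(m - 1*(-21)) + u(1, -8) = (-5*12 + 3*(-7))*(-9 - 1*(-21)) + 2*1 = (-60 - 21)*(-9 + 21) + 2 = -81*12 + 2 = -972 + 2 = -970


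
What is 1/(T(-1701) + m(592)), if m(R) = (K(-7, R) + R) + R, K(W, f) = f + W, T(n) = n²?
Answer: 1/2895170 ≈ 3.4540e-7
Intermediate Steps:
K(W, f) = W + f
m(R) = -7 + 3*R (m(R) = ((-7 + R) + R) + R = (-7 + 2*R) + R = -7 + 3*R)
1/(T(-1701) + m(592)) = 1/((-1701)² + (-7 + 3*592)) = 1/(2893401 + (-7 + 1776)) = 1/(2893401 + 1769) = 1/2895170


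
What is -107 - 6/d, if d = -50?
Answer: -2672/25 ≈ -106.88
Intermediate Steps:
-107 - 6/d = -107 - 6/(-50) = -107 - 6*(-1/50) = -107 + 3/25 = -2672/25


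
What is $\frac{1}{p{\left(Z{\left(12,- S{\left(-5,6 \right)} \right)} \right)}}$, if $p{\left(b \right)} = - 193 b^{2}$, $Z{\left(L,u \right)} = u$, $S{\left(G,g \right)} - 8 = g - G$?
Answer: $- \frac{1}{69673} \approx -1.4353 \cdot 10^{-5}$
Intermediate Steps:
$S{\left(G,g \right)} = 8 + g - G$ ($S{\left(G,g \right)} = 8 - \left(G - g\right) = 8 + g - G$)
$\frac{1}{p{\left(Z{\left(12,- S{\left(-5,6 \right)} \right)} \right)}} = \frac{1}{\left(-193\right) \left(- (8 + 6 - -5)\right)^{2}} = \frac{1}{\left(-193\right) \left(- (8 + 6 + 5)\right)^{2}} = \frac{1}{\left(-193\right) \left(\left(-1\right) 19\right)^{2}} = \frac{1}{\left(-193\right) \left(-19\right)^{2}} = \frac{1}{\left(-193\right) 361} = \frac{1}{-69673} = - \frac{1}{69673}$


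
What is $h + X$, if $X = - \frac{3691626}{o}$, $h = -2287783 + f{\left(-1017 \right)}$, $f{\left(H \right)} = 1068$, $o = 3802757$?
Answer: $- \frac{8695825164881}{3802757} \approx -2.2867 \cdot 10^{6}$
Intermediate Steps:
$h = -2286715$ ($h = -2287783 + 1068 = -2286715$)
$X = - \frac{3691626}{3802757} \approx -0.97078$
$h + X = -2286715 - \frac{3691626}{3802757} = - \frac{8695825164881}{3802757}$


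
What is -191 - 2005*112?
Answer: -224751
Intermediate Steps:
-191 - 2005*112 = -191 - 401*560 = -191 - 224560 = -224751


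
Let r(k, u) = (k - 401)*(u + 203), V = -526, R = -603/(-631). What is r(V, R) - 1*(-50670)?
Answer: -87328422/631 ≈ -1.3840e+5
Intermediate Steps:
R = 603/631 (R = -603*(-1/631) = 603/631 ≈ 0.95563)
r(k, u) = (-401 + k)*(203 + u)
r(V, R) - 1*(-50670) = (-81403 - 401*603/631 + 203*(-526) - 526*603/631) - 1*(-50670) = (-81403 - 241803/631 - 106778 - 317178/631) + 50670 = -119301192/631 + 50670 = -87328422/631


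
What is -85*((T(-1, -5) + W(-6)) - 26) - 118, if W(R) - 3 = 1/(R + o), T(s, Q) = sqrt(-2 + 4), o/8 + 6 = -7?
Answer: 40431/22 - 85*sqrt(2) ≈ 1717.6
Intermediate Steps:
o = -104 (o = -48 + 8*(-7) = -48 - 56 = -104)
T(s, Q) = sqrt(2)
W(R) = 3 + 1/(-104 + R) (W(R) = 3 + 1/(R - 104) = 3 + 1/(-104 + R))
-85*((T(-1, -5) + W(-6)) - 26) - 118 = -85*((sqrt(2) + (-311 + 3*(-6))/(-104 - 6)) - 26) - 118 = -85*((sqrt(2) + (-311 - 18)/(-110)) - 26) - 118 = -85*((sqrt(2) - 1/110*(-329)) - 26) - 118 = -85*((sqrt(2) + 329/110) - 26) - 118 = -85*((329/110 + sqrt(2)) - 26) - 118 = -85*(-2531/110 + sqrt(2)) - 118 = (43027/22 - 85*sqrt(2)) - 118 = 40431/22 - 85*sqrt(2)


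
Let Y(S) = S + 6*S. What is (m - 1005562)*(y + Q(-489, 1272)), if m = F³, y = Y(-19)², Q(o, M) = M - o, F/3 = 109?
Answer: 660526298450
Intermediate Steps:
Y(S) = 7*S
F = 327 (F = 3*109 = 327)
y = 17689 (y = (7*(-19))² = (-133)² = 17689)
m = 34965783 (m = 327³ = 34965783)
(m - 1005562)*(y + Q(-489, 1272)) = (34965783 - 1005562)*(17689 + (1272 - 1*(-489))) = 33960221*(17689 + (1272 + 489)) = 33960221*(17689 + 1761) = 33960221*19450 = 660526298450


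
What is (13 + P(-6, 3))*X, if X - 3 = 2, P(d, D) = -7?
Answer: 30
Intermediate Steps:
X = 5 (X = 3 + 2 = 5)
(13 + P(-6, 3))*X = (13 - 7)*5 = 6*5 = 30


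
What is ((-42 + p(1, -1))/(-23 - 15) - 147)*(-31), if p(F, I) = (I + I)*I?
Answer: 85963/19 ≈ 4524.4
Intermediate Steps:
p(F, I) = 2*I**2 (p(F, I) = (2*I)*I = 2*I**2)
((-42 + p(1, -1))/(-23 - 15) - 147)*(-31) = ((-42 + 2*(-1)**2)/(-23 - 15) - 147)*(-31) = ((-42 + 2*1)/(-38) - 147)*(-31) = ((-42 + 2)*(-1/38) - 147)*(-31) = (-40*(-1/38) - 147)*(-31) = (20/19 - 147)*(-31) = -2773/19*(-31) = 85963/19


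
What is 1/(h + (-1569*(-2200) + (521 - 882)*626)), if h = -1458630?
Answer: 1/1767184 ≈ 5.6587e-7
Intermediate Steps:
1/(h + (-1569*(-2200) + (521 - 882)*626)) = 1/(-1458630 + (-1569*(-2200) + (521 - 882)*626)) = 1/(-1458630 + (3451800 - 361*626)) = 1/(-1458630 + (3451800 - 225986)) = 1/(-1458630 + 3225814) = 1/1767184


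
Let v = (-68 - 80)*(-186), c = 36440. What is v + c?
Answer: 63968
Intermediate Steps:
v = 27528 (v = -148*(-186) = 27528)
v + c = 27528 + 36440 = 63968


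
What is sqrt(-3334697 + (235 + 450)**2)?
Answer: 8*I*sqrt(44773) ≈ 1692.8*I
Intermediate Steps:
sqrt(-3334697 + (235 + 450)**2) = sqrt(-3334697 + 685**2) = sqrt(-3334697 + 469225) = sqrt(-2865472) = 8*I*sqrt(44773)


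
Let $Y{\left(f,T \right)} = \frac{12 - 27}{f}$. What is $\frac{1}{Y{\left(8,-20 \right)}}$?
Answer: $- \frac{8}{15} \approx -0.53333$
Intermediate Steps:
$Y{\left(f,T \right)} = - \frac{15}{f}$ ($Y{\left(f,T \right)} = \frac{12 - 27}{f} = - \frac{15}{f}$)
$\frac{1}{Y{\left(8,-20 \right)}} = \frac{1}{\left(-15\right) \frac{1}{8}} = \frac{1}{- \frac{15}{8}} = - \frac{8}{15}$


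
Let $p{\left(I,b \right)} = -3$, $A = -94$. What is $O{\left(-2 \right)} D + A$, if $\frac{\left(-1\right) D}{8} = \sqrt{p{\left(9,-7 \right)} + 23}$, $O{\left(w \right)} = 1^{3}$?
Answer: $-94 - 16 \sqrt{5} \approx -129.78$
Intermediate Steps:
$O{\left(w \right)} = 1$
$D = - 16 \sqrt{5}$ ($D = - 8 \sqrt{-3 + 23} = - 8 \sqrt{20} = - 8 \cdot 2 \sqrt{5} = - 16 \sqrt{5} \approx -35.777$)
$O{\left(-2 \right)} D + A = 1 \left(- 16 \sqrt{5}\right) - 94 = - 16 \sqrt{5} - 94 = -94 - 16 \sqrt{5}$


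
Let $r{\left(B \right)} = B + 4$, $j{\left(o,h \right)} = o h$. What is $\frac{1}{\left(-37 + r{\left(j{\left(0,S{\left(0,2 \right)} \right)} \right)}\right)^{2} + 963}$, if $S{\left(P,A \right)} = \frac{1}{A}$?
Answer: $\frac{1}{2052} \approx 0.00048733$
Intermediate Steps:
$j{\left(o,h \right)} = h o$
$r{\left(B \right)} = 4 + B$
$\frac{1}{\left(-37 + r{\left(j{\left(0,S{\left(0,2 \right)} \right)} \right)}\right)^{2} + 963} = \frac{1}{\left(-37 + \left(4 + \frac{1}{2} \cdot 0\right)\right)^{2} + 963} = \frac{1}{\left(-37 + \left(4 + 0\right)\right)^{2} + 963} = \frac{1}{\left(-37 + 4\right)^{2} + 963} = \frac{1}{\left(-33\right)^{2} + 963} = \frac{1}{1089 + 963} = \frac{1}{2052}$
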